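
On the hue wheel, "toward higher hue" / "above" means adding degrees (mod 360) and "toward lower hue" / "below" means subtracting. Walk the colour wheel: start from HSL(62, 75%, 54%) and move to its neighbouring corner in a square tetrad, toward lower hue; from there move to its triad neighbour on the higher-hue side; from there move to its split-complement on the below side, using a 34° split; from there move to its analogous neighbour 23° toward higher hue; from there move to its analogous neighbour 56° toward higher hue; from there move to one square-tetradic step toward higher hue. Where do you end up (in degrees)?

47°

−90° (square ↓): 62 − 90 = -28 → -28 + 360 = 332°
+120° (triadic ↑): 332 + 120 = 452 → 452 − 360 = 92°
+146° (split-comp 34° ↓): 92 + 146 = 238°
+23° (analog 23° ↑): 238 + 23 = 261°
+56° (analog 56° ↑): 261 + 56 = 317°
+90° (square ↑): 317 + 90 = 407 → 407 − 360 = 47°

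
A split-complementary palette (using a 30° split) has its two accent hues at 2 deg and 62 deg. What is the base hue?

212°

The accents sit 30° either side of the complement, so the complement is their short-arc midpoint on the wheel.
Short-arc midpoint of 2° and 62°: 32°.
Base is 180° from the complement: 32 − 180 = -148 → -148 + 360 = 212°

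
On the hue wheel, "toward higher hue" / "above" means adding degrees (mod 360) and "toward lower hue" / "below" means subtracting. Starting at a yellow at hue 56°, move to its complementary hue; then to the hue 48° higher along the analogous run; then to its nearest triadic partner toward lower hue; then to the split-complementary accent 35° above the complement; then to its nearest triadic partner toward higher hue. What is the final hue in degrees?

139°

56 + 180 = 236°   (complement)
236 + 48 = 284°   (analog 48° ↑)
284 − 120 = 164°   (triadic ↓)
164 + 215 = 379 → 379 − 360 = 19°   (split-comp 35° ↑)
19 + 120 = 139°   (triadic ↑)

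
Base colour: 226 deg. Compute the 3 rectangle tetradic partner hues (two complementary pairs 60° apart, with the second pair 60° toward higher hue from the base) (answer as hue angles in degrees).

286°, 46° and 106°

A rectangular tetradic uses two complementary pairs 60° apart: offsets 0°, 60°, 180°, 240°.
226 + 60 = 286°
226 + 180 = 406 → 406 − 360 = 46°
226 + 240 = 466 → 466 − 360 = 106°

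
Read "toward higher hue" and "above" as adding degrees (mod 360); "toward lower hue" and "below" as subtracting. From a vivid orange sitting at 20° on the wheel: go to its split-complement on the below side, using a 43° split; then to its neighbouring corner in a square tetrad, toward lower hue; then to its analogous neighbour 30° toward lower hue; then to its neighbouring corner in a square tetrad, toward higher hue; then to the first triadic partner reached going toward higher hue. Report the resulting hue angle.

split-comp 43° ↓ +137°: 20 + 137 = 157°
square ↓ −90°: 157 − 90 = 67°
analog 30° ↓ −30°: 67 − 30 = 37°
square ↑ +90°: 37 + 90 = 127°
triadic ↑ +120°: 127 + 120 = 247°

247°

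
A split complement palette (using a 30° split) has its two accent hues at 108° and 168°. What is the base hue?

The accents sit 30° either side of the complement, so the complement is their short-arc midpoint on the wheel.
Short-arc midpoint of 108° and 168°: 138°.
Base is 180° from the complement: 138 − 180 = -42 → -42 + 360 = 318°

318°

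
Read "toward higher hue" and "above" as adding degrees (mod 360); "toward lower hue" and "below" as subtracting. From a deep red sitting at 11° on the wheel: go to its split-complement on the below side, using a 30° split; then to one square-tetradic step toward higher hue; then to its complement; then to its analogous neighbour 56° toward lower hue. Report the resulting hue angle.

15°

split-comp 30° ↓ +150°: 11 + 150 = 161°
square ↑ +90°: 161 + 90 = 251°
complement +180°: 251 + 180 = 431 → 431 − 360 = 71°
analog 56° ↓ −56°: 71 − 56 = 15°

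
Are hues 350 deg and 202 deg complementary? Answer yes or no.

Angular distance: |350 − 202| = 148 = 148°.
Complementary requires 180°.

no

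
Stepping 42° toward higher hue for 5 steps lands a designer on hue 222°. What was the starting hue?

12°

5 steps of 42° (toward higher hue) give a net shift of +210°.
Start = end − shift: 222 − 210 = 12°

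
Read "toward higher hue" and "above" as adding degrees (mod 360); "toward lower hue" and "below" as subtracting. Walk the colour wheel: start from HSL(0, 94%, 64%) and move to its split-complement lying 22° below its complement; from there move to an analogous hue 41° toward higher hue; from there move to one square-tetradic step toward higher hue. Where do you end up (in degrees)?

+158° (split-comp 22° ↓): 0 + 158 = 158°
+41° (analog 41° ↑): 158 + 41 = 199°
+90° (square ↑): 199 + 90 = 289°

289°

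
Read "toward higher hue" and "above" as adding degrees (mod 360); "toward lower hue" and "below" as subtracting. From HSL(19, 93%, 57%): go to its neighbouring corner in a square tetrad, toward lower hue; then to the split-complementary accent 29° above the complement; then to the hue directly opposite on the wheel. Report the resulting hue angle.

19 − 90 = -71 → -71 + 360 = 289°   (square ↓)
289 + 209 = 498 → 498 − 360 = 138°   (split-comp 29° ↑)
138 + 180 = 318°   (complement)

318°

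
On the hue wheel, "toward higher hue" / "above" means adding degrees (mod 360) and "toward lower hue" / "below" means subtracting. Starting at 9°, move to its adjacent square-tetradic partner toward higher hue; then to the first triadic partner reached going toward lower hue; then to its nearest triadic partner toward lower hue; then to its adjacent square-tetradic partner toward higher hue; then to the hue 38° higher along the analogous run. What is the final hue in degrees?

9 + 90 = 99°   (square ↑)
99 − 120 = -21 → -21 + 360 = 339°   (triadic ↓)
339 − 120 = 219°   (triadic ↓)
219 + 90 = 309°   (square ↑)
309 + 38 = 347°   (analog 38° ↑)

347°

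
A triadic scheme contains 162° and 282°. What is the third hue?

42°

A triad spaces three hues 120° apart.
The full set is {42°, 162°, 282°}.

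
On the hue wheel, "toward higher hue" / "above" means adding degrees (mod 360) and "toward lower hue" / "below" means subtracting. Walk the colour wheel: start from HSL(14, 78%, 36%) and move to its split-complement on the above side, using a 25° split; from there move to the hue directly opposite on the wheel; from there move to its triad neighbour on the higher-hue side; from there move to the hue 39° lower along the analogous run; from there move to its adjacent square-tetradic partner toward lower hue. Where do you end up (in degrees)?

14 + 205 = 219°   (split-comp 25° ↑)
219 + 180 = 399 → 399 − 360 = 39°   (complement)
39 + 120 = 159°   (triadic ↑)
159 − 39 = 120°   (analog 39° ↓)
120 − 90 = 30°   (square ↓)

30°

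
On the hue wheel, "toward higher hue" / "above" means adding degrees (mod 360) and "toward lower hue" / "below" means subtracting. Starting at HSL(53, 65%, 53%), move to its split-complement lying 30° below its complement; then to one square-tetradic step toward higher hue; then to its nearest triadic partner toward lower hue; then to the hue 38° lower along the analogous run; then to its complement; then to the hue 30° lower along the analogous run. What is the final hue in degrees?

split-comp 30° ↓ +150°: 53 + 150 = 203°
square ↑ +90°: 203 + 90 = 293°
triadic ↓ −120°: 293 − 120 = 173°
analog 38° ↓ −38°: 173 − 38 = 135°
complement +180°: 135 + 180 = 315°
analog 30° ↓ −30°: 315 − 30 = 285°

285°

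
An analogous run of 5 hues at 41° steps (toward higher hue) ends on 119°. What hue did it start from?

4 steps of 41° (toward higher hue) give a net shift of +164°.
Start = end − shift: 119 − 164 = -45 → -45 + 360 = 315°

315°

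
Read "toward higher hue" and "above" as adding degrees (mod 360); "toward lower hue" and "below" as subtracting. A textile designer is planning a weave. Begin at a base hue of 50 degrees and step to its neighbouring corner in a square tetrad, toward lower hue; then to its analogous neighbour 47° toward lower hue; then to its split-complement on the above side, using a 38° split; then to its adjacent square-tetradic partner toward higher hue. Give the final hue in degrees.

221°

−90° (square ↓): 50 − 90 = -40 → -40 + 360 = 320°
−47° (analog 47° ↓): 320 − 47 = 273°
+218° (split-comp 38° ↑): 273 + 218 = 491 → 491 − 360 = 131°
+90° (square ↑): 131 + 90 = 221°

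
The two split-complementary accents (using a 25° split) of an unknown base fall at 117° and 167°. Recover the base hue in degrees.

322°

The accents sit 25° either side of the complement, so the complement is their short-arc midpoint on the wheel.
Short-arc midpoint of 117° and 167°: 142°.
Base is 180° from the complement: 142 − 180 = -38 → -38 + 360 = 322°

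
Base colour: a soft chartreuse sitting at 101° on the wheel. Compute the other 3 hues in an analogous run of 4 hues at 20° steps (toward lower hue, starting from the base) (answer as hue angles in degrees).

Analogous hues sit every 20° along the wheel.
101 − 20 = 81°
101 − 40 = 61°
101 − 60 = 41°

81°, 61°, 41°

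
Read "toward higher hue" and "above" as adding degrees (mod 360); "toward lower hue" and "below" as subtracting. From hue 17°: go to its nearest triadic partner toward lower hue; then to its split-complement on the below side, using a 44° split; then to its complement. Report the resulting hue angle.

213°

−120° (triadic ↓): 17 − 120 = -103 → -103 + 360 = 257°
+136° (split-comp 44° ↓): 257 + 136 = 393 → 393 − 360 = 33°
+180° (complement): 33 + 180 = 213°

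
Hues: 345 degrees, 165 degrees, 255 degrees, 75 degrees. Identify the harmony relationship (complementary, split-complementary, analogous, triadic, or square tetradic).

Sort the hues: 75°, 165°, 255°, 345°.
Successive gaps around the wheel: 90°, 90°, 90°, 90°.
Four hues every 90° form a square tetradic scheme.

square tetradic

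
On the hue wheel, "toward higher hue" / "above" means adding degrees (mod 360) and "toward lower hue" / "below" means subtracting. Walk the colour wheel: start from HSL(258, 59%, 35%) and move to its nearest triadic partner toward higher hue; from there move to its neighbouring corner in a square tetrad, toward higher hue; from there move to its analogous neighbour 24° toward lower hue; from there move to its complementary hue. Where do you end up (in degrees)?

+120° (triadic ↑): 258 + 120 = 378 → 378 − 360 = 18°
+90° (square ↑): 18 + 90 = 108°
−24° (analog 24° ↓): 108 − 24 = 84°
+180° (complement): 84 + 180 = 264°

264°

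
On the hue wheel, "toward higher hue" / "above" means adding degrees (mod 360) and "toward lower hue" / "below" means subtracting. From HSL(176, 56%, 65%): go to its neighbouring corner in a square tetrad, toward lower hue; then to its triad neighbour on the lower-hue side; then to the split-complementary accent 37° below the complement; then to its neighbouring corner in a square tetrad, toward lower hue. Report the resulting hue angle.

square ↓ −90°: 176 − 90 = 86°
triadic ↓ −120°: 86 − 120 = -34 → -34 + 360 = 326°
split-comp 37° ↓ +143°: 326 + 143 = 469 → 469 − 360 = 109°
square ↓ −90°: 109 − 90 = 19°

19°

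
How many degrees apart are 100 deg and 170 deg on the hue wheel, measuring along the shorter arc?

|100 − 170| = 70.
70 ≤ 180, so the shorter arc is 70°.

70°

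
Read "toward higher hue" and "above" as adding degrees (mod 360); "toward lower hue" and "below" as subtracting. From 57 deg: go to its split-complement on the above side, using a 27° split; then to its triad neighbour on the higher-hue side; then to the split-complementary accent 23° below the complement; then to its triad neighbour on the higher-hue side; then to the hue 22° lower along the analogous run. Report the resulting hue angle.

279°

+207° (split-comp 27° ↑): 57 + 207 = 264°
+120° (triadic ↑): 264 + 120 = 384 → 384 − 360 = 24°
+157° (split-comp 23° ↓): 24 + 157 = 181°
+120° (triadic ↑): 181 + 120 = 301°
−22° (analog 22° ↓): 301 − 22 = 279°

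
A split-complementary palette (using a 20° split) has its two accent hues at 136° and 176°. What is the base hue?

The accents sit 20° either side of the complement, so the complement is their short-arc midpoint on the wheel.
Short-arc midpoint of 136° and 176°: 156°.
Base is 180° from the complement: 156 − 180 = -24 → -24 + 360 = 336°

336°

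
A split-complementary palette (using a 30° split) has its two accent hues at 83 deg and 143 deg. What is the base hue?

The accents sit 30° either side of the complement, so the complement is their short-arc midpoint on the wheel.
Short-arc midpoint of 83° and 143°: 113°.
Base is 180° from the complement: 113 − 180 = -67 → -67 + 360 = 293°

293°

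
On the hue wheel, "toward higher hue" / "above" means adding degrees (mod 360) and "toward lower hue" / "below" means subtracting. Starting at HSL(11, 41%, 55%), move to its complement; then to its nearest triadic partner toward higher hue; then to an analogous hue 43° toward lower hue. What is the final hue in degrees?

268°

complement +180°: 11 + 180 = 191°
triadic ↑ +120°: 191 + 120 = 311°
analog 43° ↓ −43°: 311 − 43 = 268°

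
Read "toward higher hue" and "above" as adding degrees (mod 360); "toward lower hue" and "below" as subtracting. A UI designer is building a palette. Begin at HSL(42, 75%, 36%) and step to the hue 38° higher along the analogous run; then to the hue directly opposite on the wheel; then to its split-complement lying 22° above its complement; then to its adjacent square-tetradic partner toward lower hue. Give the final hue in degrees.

analog 38° ↑ +38°: 42 + 38 = 80°
complement +180°: 80 + 180 = 260°
split-comp 22° ↑ +202°: 260 + 202 = 462 → 462 − 360 = 102°
square ↓ −90°: 102 − 90 = 12°

12°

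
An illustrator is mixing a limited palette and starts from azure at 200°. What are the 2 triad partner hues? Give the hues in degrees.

320° and 80°

A triad places three hues 120° apart.
200 + 120 = 320°
200 + 240 = 440 → 440 − 360 = 80°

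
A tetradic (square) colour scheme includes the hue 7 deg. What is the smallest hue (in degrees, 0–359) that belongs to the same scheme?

A square tetradic scheme places four hues every 90°.
The full set through 7° is {7°, 97°, 187°, 277°}.

7°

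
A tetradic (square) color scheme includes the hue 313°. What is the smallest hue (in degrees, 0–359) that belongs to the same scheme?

43°

A square tetradic scheme places four hues every 90°.
The full set through 313° is {43°, 133°, 223°, 313°}.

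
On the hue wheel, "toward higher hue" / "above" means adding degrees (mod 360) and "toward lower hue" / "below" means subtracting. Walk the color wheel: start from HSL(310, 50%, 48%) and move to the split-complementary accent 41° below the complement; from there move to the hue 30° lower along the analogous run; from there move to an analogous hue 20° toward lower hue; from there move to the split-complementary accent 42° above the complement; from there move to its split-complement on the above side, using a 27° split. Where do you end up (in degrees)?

split-comp 41° ↓ +139°: 310 + 139 = 449 → 449 − 360 = 89°
analog 30° ↓ −30°: 89 − 30 = 59°
analog 20° ↓ −20°: 59 − 20 = 39°
split-comp 42° ↑ +222°: 39 + 222 = 261°
split-comp 27° ↑ +207°: 261 + 207 = 468 → 468 − 360 = 108°

108°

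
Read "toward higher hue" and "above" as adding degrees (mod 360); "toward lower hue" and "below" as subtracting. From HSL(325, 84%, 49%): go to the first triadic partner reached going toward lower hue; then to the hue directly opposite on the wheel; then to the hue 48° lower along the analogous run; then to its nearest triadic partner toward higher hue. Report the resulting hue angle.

97°

triadic ↓ −120°: 325 − 120 = 205°
complement +180°: 205 + 180 = 385 → 385 − 360 = 25°
analog 48° ↓ −48°: 25 − 48 = -23 → -23 + 360 = 337°
triadic ↑ +120°: 337 + 120 = 457 → 457 − 360 = 97°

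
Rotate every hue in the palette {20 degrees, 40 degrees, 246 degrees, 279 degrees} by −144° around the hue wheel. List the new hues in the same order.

236°, 256°, 102°, 135°

20 − 144 = -124 → -124 + 360 = 236°
40 − 144 = -104 → -104 + 360 = 256°
246 − 144 = 102°
279 − 144 = 135°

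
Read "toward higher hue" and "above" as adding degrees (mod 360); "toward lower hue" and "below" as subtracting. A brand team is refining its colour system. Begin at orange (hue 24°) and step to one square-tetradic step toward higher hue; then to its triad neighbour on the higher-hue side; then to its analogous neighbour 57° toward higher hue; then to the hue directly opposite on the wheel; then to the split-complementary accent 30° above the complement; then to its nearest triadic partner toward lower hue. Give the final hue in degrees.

square ↑ +90°: 24 + 90 = 114°
triadic ↑ +120°: 114 + 120 = 234°
analog 57° ↑ +57°: 234 + 57 = 291°
complement +180°: 291 + 180 = 471 → 471 − 360 = 111°
split-comp 30° ↑ +210°: 111 + 210 = 321°
triadic ↓ −120°: 321 − 120 = 201°

201°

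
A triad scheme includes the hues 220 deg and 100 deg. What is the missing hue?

A triad places three hues 120° apart.
The full set through 100° is {100°, 220°, 340°}.
Given {100°, 220°}, the missing hue is 340°.

340°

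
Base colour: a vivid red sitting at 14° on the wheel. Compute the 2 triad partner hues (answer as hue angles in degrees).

134° and 254°

A triad places three hues 120° apart.
14 + 120 = 134°
14 + 240 = 254°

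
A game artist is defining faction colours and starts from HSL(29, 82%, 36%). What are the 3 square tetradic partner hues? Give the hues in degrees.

119°, 209° and 299°

A square tetradic scheme places four hues every 90°.
29 + 90 = 119°
29 + 180 = 209°
29 + 270 = 299°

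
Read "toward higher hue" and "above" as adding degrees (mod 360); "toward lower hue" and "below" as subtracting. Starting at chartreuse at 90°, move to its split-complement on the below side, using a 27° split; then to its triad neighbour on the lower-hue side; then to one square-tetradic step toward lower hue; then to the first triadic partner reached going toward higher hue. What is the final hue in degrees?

153°

+153° (split-comp 27° ↓): 90 + 153 = 243°
−120° (triadic ↓): 243 − 120 = 123°
−90° (square ↓): 123 − 90 = 33°
+120° (triadic ↑): 33 + 120 = 153°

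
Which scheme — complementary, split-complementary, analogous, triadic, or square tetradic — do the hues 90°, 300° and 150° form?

Sort the hues: 90°, 150°, 300°.
Successive gaps around the wheel: 60°, 150°, 150°.
Two 150° gaps and one 60° gap — a base hue opposite a pair of accents 30° either side of its complement — is the split-complementary pattern.

split-complementary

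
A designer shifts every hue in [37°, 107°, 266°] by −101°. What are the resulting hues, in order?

37 − 101 = -64 → -64 + 360 = 296°
107 − 101 = 6°
266 − 101 = 165°

296°, 6°, 165°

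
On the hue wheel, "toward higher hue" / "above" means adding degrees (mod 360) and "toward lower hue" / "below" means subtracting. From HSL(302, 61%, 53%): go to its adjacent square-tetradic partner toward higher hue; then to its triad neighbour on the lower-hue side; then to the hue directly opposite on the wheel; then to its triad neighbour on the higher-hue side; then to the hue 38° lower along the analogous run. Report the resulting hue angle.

174°

302 + 90 = 392 → 392 − 360 = 32°   (square ↑)
32 − 120 = -88 → -88 + 360 = 272°   (triadic ↓)
272 + 180 = 452 → 452 − 360 = 92°   (complement)
92 + 120 = 212°   (triadic ↑)
212 − 38 = 174°   (analog 38° ↓)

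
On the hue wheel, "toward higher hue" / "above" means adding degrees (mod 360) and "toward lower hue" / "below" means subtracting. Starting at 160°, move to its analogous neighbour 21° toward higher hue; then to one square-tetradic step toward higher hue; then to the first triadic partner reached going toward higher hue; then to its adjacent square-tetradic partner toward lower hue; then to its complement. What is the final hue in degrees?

160 + 21 = 181°   (analog 21° ↑)
181 + 90 = 271°   (square ↑)
271 + 120 = 391 → 391 − 360 = 31°   (triadic ↑)
31 − 90 = -59 → -59 + 360 = 301°   (square ↓)
301 + 180 = 481 → 481 − 360 = 121°   (complement)

121°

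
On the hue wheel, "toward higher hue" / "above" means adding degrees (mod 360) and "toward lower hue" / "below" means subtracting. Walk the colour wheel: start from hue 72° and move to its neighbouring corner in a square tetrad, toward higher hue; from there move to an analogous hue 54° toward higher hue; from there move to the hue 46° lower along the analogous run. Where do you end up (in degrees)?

+90° (square ↑): 72 + 90 = 162°
+54° (analog 54° ↑): 162 + 54 = 216°
−46° (analog 46° ↓): 216 − 46 = 170°

170°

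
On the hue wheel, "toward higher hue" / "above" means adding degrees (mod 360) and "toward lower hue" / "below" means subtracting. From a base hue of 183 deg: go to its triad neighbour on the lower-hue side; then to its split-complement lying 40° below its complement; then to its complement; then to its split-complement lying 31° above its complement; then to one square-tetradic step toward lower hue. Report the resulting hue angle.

144°

−120° (triadic ↓): 183 − 120 = 63°
+140° (split-comp 40° ↓): 63 + 140 = 203°
+180° (complement): 203 + 180 = 383 → 383 − 360 = 23°
+211° (split-comp 31° ↑): 23 + 211 = 234°
−90° (square ↓): 234 − 90 = 144°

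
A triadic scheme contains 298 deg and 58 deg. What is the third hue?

178°

A triad spaces three hues 120° apart.
The full set is {58°, 178°, 298°}.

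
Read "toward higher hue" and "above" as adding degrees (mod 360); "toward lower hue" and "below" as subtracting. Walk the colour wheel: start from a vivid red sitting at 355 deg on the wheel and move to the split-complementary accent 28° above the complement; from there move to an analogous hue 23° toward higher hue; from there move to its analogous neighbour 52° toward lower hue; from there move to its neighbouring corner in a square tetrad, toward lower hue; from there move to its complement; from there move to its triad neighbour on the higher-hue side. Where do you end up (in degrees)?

+208° (split-comp 28° ↑): 355 + 208 = 563 → 563 − 360 = 203°
+23° (analog 23° ↑): 203 + 23 = 226°
−52° (analog 52° ↓): 226 − 52 = 174°
−90° (square ↓): 174 − 90 = 84°
+180° (complement): 84 + 180 = 264°
+120° (triadic ↑): 264 + 120 = 384 → 384 − 360 = 24°

24°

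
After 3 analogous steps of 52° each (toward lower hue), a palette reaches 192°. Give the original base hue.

348°

3 steps of 52° (toward lower hue) give a net shift of −156°.
Start = end − shift: 192 + 156 = 348°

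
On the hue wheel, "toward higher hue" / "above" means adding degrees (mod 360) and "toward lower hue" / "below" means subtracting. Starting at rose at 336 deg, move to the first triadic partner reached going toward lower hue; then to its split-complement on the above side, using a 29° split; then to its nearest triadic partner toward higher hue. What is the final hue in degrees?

−120° (triadic ↓): 336 − 120 = 216°
+209° (split-comp 29° ↑): 216 + 209 = 425 → 425 − 360 = 65°
+120° (triadic ↑): 65 + 120 = 185°

185°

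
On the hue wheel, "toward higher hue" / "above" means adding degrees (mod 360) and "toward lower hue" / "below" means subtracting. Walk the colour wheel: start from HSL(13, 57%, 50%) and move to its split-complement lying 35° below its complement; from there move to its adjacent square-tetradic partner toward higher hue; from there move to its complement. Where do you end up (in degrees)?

68°

+145° (split-comp 35° ↓): 13 + 145 = 158°
+90° (square ↑): 158 + 90 = 248°
+180° (complement): 248 + 180 = 428 → 428 − 360 = 68°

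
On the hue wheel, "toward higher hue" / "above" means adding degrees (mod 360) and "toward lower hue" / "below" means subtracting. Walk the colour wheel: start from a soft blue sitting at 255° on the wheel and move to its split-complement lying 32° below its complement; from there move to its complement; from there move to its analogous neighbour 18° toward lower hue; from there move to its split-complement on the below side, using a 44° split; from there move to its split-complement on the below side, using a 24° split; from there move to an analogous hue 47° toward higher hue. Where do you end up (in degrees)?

split-comp 32° ↓ +148°: 255 + 148 = 403 → 403 − 360 = 43°
complement +180°: 43 + 180 = 223°
analog 18° ↓ −18°: 223 − 18 = 205°
split-comp 44° ↓ +136°: 205 + 136 = 341°
split-comp 24° ↓ +156°: 341 + 156 = 497 → 497 − 360 = 137°
analog 47° ↑ +47°: 137 + 47 = 184°

184°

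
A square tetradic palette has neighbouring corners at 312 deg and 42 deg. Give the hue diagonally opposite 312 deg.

A square tetradic scheme places four hues 90° apart; opposite corners are 180° apart.
312 + 180 = 492 → 492 − 360 = 132°

132°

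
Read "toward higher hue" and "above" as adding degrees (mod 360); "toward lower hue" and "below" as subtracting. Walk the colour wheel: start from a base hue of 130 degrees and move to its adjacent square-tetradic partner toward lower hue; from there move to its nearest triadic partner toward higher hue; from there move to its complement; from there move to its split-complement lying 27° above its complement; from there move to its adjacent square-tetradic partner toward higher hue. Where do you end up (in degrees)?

square ↓ −90°: 130 − 90 = 40°
triadic ↑ +120°: 40 + 120 = 160°
complement +180°: 160 + 180 = 340°
split-comp 27° ↑ +207°: 340 + 207 = 547 → 547 − 360 = 187°
square ↑ +90°: 187 + 90 = 277°

277°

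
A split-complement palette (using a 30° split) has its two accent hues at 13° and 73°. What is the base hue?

223°

The accents sit 30° either side of the complement, so the complement is their short-arc midpoint on the wheel.
Short-arc midpoint of 13° and 73°: 43°.
Base is 180° from the complement: 43 − 180 = -137 → -137 + 360 = 223°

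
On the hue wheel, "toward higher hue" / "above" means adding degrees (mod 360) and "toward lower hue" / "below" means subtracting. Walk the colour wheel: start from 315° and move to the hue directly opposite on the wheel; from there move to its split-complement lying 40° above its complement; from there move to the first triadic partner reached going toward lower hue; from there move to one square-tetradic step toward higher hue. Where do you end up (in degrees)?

+180° (complement): 315 + 180 = 495 → 495 − 360 = 135°
+220° (split-comp 40° ↑): 135 + 220 = 355°
−120° (triadic ↓): 355 − 120 = 235°
+90° (square ↑): 235 + 90 = 325°

325°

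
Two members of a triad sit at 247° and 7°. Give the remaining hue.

A triad spaces three hues 120° apart.
The full set is {7°, 127°, 247°}.

127°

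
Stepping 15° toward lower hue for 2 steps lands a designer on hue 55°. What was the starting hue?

2 steps of 15° (toward lower hue) give a net shift of −30°.
Start = end − shift: 55 + 30 = 85°

85°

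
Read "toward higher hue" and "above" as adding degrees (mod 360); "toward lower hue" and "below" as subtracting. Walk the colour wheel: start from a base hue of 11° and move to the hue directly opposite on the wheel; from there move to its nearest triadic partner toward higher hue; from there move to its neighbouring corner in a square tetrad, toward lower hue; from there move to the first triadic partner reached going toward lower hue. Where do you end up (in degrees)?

11 + 180 = 191°   (complement)
191 + 120 = 311°   (triadic ↑)
311 − 90 = 221°   (square ↓)
221 − 120 = 101°   (triadic ↓)

101°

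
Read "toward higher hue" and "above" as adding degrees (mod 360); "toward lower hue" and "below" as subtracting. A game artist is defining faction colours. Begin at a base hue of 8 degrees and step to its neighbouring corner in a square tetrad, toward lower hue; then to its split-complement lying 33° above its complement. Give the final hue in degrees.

8 − 90 = -82 → -82 + 360 = 278°   (square ↓)
278 + 213 = 491 → 491 − 360 = 131°   (split-comp 33° ↑)

131°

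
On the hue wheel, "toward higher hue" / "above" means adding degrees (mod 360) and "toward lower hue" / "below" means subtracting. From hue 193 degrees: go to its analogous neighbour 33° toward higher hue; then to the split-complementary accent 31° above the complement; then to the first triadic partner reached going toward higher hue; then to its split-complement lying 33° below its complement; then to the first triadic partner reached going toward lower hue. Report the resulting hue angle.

224°

analog 33° ↑ +33°: 193 + 33 = 226°
split-comp 31° ↑ +211°: 226 + 211 = 437 → 437 − 360 = 77°
triadic ↑ +120°: 77 + 120 = 197°
split-comp 33° ↓ +147°: 197 + 147 = 344°
triadic ↓ −120°: 344 − 120 = 224°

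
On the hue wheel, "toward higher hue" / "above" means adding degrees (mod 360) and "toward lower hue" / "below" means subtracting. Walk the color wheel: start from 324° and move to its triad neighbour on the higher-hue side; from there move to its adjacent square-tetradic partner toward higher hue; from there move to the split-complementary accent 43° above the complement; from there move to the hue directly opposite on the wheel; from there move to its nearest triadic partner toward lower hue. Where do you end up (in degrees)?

triadic ↑ +120°: 324 + 120 = 444 → 444 − 360 = 84°
square ↑ +90°: 84 + 90 = 174°
split-comp 43° ↑ +223°: 174 + 223 = 397 → 397 − 360 = 37°
complement +180°: 37 + 180 = 217°
triadic ↓ −120°: 217 − 120 = 97°

97°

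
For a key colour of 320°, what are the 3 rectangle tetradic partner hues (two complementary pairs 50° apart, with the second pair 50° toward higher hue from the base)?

A rectangular tetradic uses two complementary pairs 50° apart: offsets 0°, 50°, 180°, 230°.
320 + 50 = 370 → 370 − 360 = 10°
320 + 180 = 500 → 500 − 360 = 140°
320 + 230 = 550 → 550 − 360 = 190°

10°, 140°, 190°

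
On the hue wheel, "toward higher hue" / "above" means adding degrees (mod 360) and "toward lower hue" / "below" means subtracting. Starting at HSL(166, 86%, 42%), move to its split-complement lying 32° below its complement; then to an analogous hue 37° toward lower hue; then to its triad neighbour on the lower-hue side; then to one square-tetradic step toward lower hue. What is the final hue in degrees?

67°

split-comp 32° ↓ +148°: 166 + 148 = 314°
analog 37° ↓ −37°: 314 − 37 = 277°
triadic ↓ −120°: 277 − 120 = 157°
square ↓ −90°: 157 − 90 = 67°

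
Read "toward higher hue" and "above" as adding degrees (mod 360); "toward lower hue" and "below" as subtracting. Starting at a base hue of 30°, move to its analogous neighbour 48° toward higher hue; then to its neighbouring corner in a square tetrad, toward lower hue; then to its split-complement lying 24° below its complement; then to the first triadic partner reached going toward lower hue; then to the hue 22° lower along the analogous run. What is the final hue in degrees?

analog 48° ↑ +48°: 30 + 48 = 78°
square ↓ −90°: 78 − 90 = -12 → -12 + 360 = 348°
split-comp 24° ↓ +156°: 348 + 156 = 504 → 504 − 360 = 144°
triadic ↓ −120°: 144 − 120 = 24°
analog 22° ↓ −22°: 24 − 22 = 2°

2°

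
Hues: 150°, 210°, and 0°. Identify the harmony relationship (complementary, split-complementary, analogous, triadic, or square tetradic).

Sort the hues: 0°, 150°, 210°.
Successive gaps around the wheel: 150°, 60°, 150°.
Two 150° gaps and one 60° gap — a base hue opposite a pair of accents 30° either side of its complement — is the split-complementary pattern.

split-complementary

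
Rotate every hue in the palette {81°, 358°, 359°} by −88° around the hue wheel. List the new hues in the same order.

353°, 270°, 271°

81 − 88 = -7 → -7 + 360 = 353°
358 − 88 = 270°
359 − 88 = 271°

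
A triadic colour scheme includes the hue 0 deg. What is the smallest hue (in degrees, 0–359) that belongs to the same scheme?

A triad places three hues 120° apart.
The full set through 0° is {0°, 120°, 240°}.

0°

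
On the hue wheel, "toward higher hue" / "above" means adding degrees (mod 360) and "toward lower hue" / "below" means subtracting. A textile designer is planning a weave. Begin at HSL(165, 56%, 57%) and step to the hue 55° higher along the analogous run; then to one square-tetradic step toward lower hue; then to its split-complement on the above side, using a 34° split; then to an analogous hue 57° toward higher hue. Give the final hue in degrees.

+55° (analog 55° ↑): 165 + 55 = 220°
−90° (square ↓): 220 − 90 = 130°
+214° (split-comp 34° ↑): 130 + 214 = 344°
+57° (analog 57° ↑): 344 + 57 = 401 → 401 − 360 = 41°

41°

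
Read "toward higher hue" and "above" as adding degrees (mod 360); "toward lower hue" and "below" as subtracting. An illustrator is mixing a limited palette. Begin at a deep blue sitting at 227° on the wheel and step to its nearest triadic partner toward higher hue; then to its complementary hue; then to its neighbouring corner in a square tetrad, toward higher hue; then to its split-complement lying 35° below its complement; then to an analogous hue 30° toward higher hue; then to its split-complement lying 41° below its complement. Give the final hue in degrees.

227 + 120 = 347°   (triadic ↑)
347 + 180 = 527 → 527 − 360 = 167°   (complement)
167 + 90 = 257°   (square ↑)
257 + 145 = 402 → 402 − 360 = 42°   (split-comp 35° ↓)
42 + 30 = 72°   (analog 30° ↑)
72 + 139 = 211°   (split-comp 41° ↓)

211°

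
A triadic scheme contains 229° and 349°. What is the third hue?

A triad spaces three hues 120° apart.
The full set is {109°, 229°, 349°}.

109°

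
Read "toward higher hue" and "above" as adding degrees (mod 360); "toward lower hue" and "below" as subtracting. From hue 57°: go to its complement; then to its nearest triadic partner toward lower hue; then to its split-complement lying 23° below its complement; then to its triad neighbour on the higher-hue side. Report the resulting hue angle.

34°

complement +180°: 57 + 180 = 237°
triadic ↓ −120°: 237 − 120 = 117°
split-comp 23° ↓ +157°: 117 + 157 = 274°
triadic ↑ +120°: 274 + 120 = 394 → 394 − 360 = 34°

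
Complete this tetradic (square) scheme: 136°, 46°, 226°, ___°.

316°

A square tetradic scheme places four hues every 90°.
The full set through 46° is {46°, 136°, 226°, 316°}.
Given {46°, 136°, 226°}, the missing hue is 316°.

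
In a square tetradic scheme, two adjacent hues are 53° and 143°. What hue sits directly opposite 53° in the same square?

233°

A square tetradic scheme places four hues 90° apart; opposite corners are 180° apart.
53 + 180 = 233°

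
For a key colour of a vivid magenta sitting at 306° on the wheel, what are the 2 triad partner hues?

A triad places three hues 120° apart.
306 + 120 = 426 → 426 − 360 = 66°
306 + 240 = 546 → 546 − 360 = 186°

66° and 186°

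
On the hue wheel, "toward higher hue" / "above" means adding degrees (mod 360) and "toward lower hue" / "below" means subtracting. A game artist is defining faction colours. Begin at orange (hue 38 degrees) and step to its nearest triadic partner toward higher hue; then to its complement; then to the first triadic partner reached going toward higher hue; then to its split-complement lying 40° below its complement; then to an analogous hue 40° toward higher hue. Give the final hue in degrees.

278°

triadic ↑ +120°: 38 + 120 = 158°
complement +180°: 158 + 180 = 338°
triadic ↑ +120°: 338 + 120 = 458 → 458 − 360 = 98°
split-comp 40° ↓ +140°: 98 + 140 = 238°
analog 40° ↑ +40°: 238 + 40 = 278°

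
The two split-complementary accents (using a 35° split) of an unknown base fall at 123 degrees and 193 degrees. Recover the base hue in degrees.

The accents sit 35° either side of the complement, so the complement is their short-arc midpoint on the wheel.
Short-arc midpoint of 123° and 193°: 158°.
Base is 180° from the complement: 158 − 180 = -22 → -22 + 360 = 338°

338°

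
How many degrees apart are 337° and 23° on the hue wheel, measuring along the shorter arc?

46°

|337 − 23| = 314.
The shorter arc is 360 − 314 = 46°.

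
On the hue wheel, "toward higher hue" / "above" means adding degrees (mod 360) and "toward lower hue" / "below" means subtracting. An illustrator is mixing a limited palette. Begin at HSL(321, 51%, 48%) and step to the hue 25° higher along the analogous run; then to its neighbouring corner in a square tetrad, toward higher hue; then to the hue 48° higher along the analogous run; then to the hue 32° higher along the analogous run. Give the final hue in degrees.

analog 25° ↑ +25°: 321 + 25 = 346°
square ↑ +90°: 346 + 90 = 436 → 436 − 360 = 76°
analog 48° ↑ +48°: 76 + 48 = 124°
analog 32° ↑ +32°: 124 + 32 = 156°

156°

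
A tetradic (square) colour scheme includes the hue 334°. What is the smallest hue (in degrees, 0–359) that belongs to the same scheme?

A square tetradic scheme places four hues every 90°.
The full set through 334° is {64°, 154°, 244°, 334°}.

64°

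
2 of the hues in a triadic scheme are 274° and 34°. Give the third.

A triad places three hues 120° apart.
The full set through 34° is {34°, 154°, 274°}.
Given {34°, 274°}, the missing hue is 154°.

154°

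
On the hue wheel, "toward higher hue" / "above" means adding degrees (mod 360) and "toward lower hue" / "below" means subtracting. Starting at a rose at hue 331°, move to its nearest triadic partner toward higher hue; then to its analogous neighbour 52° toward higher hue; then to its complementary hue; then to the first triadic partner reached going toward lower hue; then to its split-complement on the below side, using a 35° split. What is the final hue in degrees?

+120° (triadic ↑): 331 + 120 = 451 → 451 − 360 = 91°
+52° (analog 52° ↑): 91 + 52 = 143°
+180° (complement): 143 + 180 = 323°
−120° (triadic ↓): 323 − 120 = 203°
+145° (split-comp 35° ↓): 203 + 145 = 348°

348°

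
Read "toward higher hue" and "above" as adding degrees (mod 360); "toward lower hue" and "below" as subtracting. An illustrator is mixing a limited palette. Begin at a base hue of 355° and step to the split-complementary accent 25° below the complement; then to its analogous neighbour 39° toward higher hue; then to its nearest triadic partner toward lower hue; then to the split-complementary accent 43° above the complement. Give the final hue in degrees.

split-comp 25° ↓ +155°: 355 + 155 = 510 → 510 − 360 = 150°
analog 39° ↑ +39°: 150 + 39 = 189°
triadic ↓ −120°: 189 − 120 = 69°
split-comp 43° ↑ +223°: 69 + 223 = 292°

292°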